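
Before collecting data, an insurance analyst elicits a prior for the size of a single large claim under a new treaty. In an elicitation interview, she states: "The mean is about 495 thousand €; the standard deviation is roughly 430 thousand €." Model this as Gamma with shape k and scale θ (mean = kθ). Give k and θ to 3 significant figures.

For Gamma(k, scale θ): mean = kθ, variance = kθ², so CV = 1/√k.
CV = SD/mean = 430/495 = 0.8687, hence k = 1/CV² = 1.33.
Then θ = mean/k = 495/1.33 = 374.

k ≈ 1.33, θ ≈ 374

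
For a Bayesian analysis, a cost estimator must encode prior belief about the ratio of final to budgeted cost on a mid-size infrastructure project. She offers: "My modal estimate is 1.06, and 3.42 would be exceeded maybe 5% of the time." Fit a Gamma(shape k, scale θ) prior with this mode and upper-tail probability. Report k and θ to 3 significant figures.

Gamma(k,θ) with k>1 has mode (k−1)θ, so θ = 1.06/(k−1).
Need P(X < 3.42) = 0.95 with θ tied to k this way. Start at k = 2, θ = 1.06: P(X<3.42) ≈ 0.832.
Too low — raise k to concentrate. Iterating converges to k ≈ 2.91.
Then θ = 1.06/(2.91−1) ≈ 0.555.

k ≈ 2.91, θ ≈ 0.555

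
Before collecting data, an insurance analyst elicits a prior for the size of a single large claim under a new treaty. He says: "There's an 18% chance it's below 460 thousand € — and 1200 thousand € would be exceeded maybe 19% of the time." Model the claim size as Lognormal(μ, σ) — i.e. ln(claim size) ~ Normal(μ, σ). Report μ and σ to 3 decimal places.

If T ~ Lognormal(μ,σ) then ln T ~ Normal(μ,σ), so the p-quantile of ln T is μ + z_p·σ.
ln(460) = 6.131 and ln(1200) = 7.09; z_{0.18} = -0.9154, z_{0.81} = 0.8779.
σ = (7.09 − 6.131)/(0.8779 − (-0.9154)) = 0.535.
μ = 6.131 − (-0.9154)·0.535 = 6.621.

μ ≈ 6.621, σ ≈ 0.535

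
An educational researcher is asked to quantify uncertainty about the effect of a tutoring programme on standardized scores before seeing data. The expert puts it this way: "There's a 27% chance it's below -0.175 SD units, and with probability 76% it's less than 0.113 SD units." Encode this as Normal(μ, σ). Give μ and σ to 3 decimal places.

μ = -0.041, σ = 0.218

The p-quantile of Normal(μ,σ) is μ + z_p·σ, with z_{0.27} = -0.6128 and z_{0.76} = 0.7063.
Eliminate σ: μ = (z₂·x₁ − z₁·x₂)/(z₂ − z₁) = (0.7063·-0.175 − (-0.6128)·0.113)/1.319 = -0.041.
Then σ = (x₂ − x₁)/(z₂ − z₁) = (0.113 − -0.175)/1.319 = 0.218.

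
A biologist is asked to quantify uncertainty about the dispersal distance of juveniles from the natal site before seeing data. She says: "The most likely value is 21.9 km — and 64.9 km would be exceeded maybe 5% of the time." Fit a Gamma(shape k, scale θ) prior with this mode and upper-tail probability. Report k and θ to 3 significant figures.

Gamma(k,θ) with k>1 has mode (k−1)θ, so θ = 21.9/(k−1).
Need P(X < 64.9) = 0.95 with θ tied to k this way. Start at k = 2, θ = 21.9: P(X<64.9) ≈ 0.795.
Too low — raise k to concentrate. Iterating converges to k ≈ 3.25.
Then θ = 21.9/(3.25−1) ≈ 9.74.

k ≈ 3.25, θ ≈ 9.74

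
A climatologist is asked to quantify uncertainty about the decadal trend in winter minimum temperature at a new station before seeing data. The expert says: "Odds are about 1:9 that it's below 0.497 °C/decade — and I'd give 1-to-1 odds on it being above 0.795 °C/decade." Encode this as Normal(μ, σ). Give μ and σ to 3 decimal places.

The p-quantile of Normal(μ,σ) is μ + z_p·σ, with z_{0.1} = -1.282 and z_{0.5} = 0.
Eliminate σ: μ = (z₂·x₁ − z₁·x₂)/(z₂ − z₁) = (0·0.497 − (-1.282)·0.795)/1.282 = 0.795.
Then σ = (x₂ − x₁)/(z₂ − z₁) = (0.795 − 0.497)/1.282 = 0.233.

μ = 0.795, σ = 0.233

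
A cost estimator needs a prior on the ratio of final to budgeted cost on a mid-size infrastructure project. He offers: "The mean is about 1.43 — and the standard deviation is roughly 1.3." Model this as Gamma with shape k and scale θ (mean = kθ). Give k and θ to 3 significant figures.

k ≈ 1.21, θ ≈ 1.18

For Gamma(k, scale θ): mean = kθ, variance = kθ², so CV = 1/√k.
CV = SD/mean = 1.3/1.43 = 0.9091, hence k = 1/CV² = 1.21.
Then θ = mean/k = 1.43/1.21 = 1.18.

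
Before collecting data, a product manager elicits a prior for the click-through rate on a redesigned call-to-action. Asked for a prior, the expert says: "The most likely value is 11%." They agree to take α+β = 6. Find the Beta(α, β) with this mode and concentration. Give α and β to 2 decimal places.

For α,β > 1 the Beta mode is (α−1)/(α+β−2). With α+β = 6, the mode is (α−1)/4.
Set (α−1)/4 = 0.11 → α = 1 + 0.11·4 = 1.44.
β = 6 − α = 4.56.

α = 1.44, β = 4.56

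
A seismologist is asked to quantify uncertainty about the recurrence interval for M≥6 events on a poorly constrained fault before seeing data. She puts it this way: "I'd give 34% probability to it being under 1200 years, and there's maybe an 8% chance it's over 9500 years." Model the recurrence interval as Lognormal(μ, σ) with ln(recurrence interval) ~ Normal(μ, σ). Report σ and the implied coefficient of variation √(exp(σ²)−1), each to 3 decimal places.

σ ≈ 1.138, CV ≈ 1.629

If T ~ Lognormal(μ,σ) then ln T ~ Normal(μ,σ), so the p-quantile of ln T is μ + z_p·σ.
ln(1200) = 7.09 and ln(9500) = 9.159; z_{0.34} = -0.4125, z_{0.92} = 1.405.
σ = (9.159 − 7.09)/(1.405 − (-0.4125)) = 1.138.
μ = 7.09 − (-0.4125)·1.138 = 7.560.
CV = √(exp(σ²)−1) = √(exp(1.2958)−1) = 1.629.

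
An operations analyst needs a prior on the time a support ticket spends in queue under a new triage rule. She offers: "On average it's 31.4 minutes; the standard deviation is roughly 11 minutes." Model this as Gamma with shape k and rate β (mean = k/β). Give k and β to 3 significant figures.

k ≈ 8.15, β ≈ 0.26

For Gamma(k, rate β): mean = k/β, variance = k/β², so CV = 1/√k.
CV = SD/mean = 11/31.4 = 0.3503, hence k = 1/CV² = 8.15.
Then β = k/mean = 8.15/31.4 = 0.26.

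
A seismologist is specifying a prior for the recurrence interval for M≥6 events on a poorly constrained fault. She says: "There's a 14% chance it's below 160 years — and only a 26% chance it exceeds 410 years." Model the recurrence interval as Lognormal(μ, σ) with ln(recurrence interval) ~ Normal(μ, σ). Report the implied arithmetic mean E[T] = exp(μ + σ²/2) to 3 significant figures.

If T ~ Lognormal(μ,σ) then ln T ~ Normal(μ,σ), so the p-quantile of ln T is μ + z_p·σ.
ln(160) = 5.075 and ln(410) = 6.016; z_{0.14} = -1.08, z_{0.74} = 0.6433.
σ = (6.016 − 5.075)/(0.6433 − (-1.08)) = 0.546.
μ = 5.075 − (-1.08)·0.546 = 5.665.
E[T] = exp(μ + σ²/2) = exp(5.665 + 0.1490) = 335 years.

E[T] ≈ 335 years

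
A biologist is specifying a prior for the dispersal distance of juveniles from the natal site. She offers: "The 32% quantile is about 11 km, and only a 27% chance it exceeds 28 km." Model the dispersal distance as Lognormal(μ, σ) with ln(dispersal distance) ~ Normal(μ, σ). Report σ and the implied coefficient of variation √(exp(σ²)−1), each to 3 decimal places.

If T ~ Lognormal(μ,σ) then ln T ~ Normal(μ,σ), so the p-quantile of ln T is μ + z_p·σ.
ln(11) = 2.398 and ln(28) = 3.332; z_{0.32} = -0.4677, z_{0.73} = 0.6128.
σ = (3.332 − 2.398)/(0.6128 − (-0.4677)) = 0.865.
μ = 2.398 − (-0.4677)·0.865 = 2.802.
CV = √(exp(σ²)−1) = √(exp(0.7477)−1) = 1.055.

σ ≈ 0.865, CV ≈ 1.055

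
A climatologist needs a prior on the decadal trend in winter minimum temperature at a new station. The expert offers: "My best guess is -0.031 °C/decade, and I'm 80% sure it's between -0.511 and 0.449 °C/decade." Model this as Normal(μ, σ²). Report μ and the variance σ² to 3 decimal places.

μ = -0.031, σ² = 0.140

A symmetric 80% interval runs μ ± z·σ with z = 1.282.
Half-width = 0.48, so σ = 0.48/1.282 = 0.3745 and σ² = 0.140.
μ is the stated best guess, -0.031.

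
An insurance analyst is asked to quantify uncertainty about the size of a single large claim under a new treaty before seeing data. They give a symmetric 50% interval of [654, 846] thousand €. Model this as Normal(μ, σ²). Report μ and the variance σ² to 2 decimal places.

μ = 750.00, σ² = 20257.78

A symmetric 50% interval runs μ ± z·σ with z = 0.6745.
Half-width = 96, so σ = 96/0.6745 = 142.330 and σ² = 20257.78.
μ is the interval midpoint, 750.00.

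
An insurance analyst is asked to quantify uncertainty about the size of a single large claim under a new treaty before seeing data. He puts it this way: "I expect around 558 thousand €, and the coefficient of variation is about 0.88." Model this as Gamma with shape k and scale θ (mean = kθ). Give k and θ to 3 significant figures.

k ≈ 1.29, θ ≈ 432

For Gamma(k, scale θ): mean = kθ, variance = kθ², so CV = 1/√k.
CV = 0.88, hence k = 1/CV² = 1.29.
Then θ = mean/k = 558/1.29 = 432.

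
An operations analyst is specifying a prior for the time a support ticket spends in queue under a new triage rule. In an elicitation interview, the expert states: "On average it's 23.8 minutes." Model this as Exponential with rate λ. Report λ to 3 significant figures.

Exponential mean = 1/λ, so λ = 1/23.8 = 0.042.

λ ≈ 0.042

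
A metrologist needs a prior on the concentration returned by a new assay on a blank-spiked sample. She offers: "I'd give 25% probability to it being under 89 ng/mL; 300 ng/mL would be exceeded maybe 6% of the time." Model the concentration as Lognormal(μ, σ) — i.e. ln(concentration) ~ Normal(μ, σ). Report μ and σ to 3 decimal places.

If T ~ Lognormal(μ,σ) then ln T ~ Normal(μ,σ), so the p-quantile of ln T is μ + z_p·σ.
ln(89) = 4.489 and ln(300) = 5.704; z_{0.25} = -0.6745, z_{0.94} = 1.555.
σ = (5.704 − 4.489)/(1.555 − (-0.6745)) = 0.545.
μ = 4.489 − (-0.6745)·0.545 = 4.856.

μ ≈ 4.856, σ ≈ 0.545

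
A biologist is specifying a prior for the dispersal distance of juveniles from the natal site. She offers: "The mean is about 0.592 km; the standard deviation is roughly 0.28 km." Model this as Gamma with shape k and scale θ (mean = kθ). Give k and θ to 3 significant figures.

For Gamma(k, scale θ): mean = kθ, variance = kθ², so CV = 1/√k.
CV = SD/mean = 0.28/0.592 = 0.473, hence k = 1/CV² = 4.47.
Then θ = mean/k = 0.592/4.47 = 0.132.

k ≈ 4.47, θ ≈ 0.132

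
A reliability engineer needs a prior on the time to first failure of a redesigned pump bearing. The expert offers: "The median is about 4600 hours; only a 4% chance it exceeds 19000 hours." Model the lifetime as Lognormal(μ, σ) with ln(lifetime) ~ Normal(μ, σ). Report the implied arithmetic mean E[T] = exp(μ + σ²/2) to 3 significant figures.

If T ~ Lognormal(μ,σ) then ln T ~ Normal(μ,σ), so the p-quantile of ln T is μ + z_p·σ.
ln(4600) = 8.434 and ln(19000) = 9.852; z_{0.5} = 0, z_{0.96} = 1.751.
σ = (9.852 − 8.434)/(1.751 − (0)) = 0.810.
μ = 8.434 − (0)·0.810 = 8.434.
E[T] = exp(μ + σ²/2) = exp(8.434 + 0.3282) = 6390 hours.

E[T] ≈ 6390 hours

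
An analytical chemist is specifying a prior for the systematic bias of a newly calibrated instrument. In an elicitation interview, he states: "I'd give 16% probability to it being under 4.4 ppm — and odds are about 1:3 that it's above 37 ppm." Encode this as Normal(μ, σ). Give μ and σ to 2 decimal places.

μ = 23.83, σ = 19.53

For Normal(μ,σ), the p-quantile is μ + z_p·σ. Here z_{0.16} = -0.9945, z_{0.75} = 0.6745.
So 4.4 = μ − 0.9945σ and 37 = μ + 0.6745σ.
Subtracting: σ = (37 − 4.4)/(0.6745 − (-0.9945)) = 19.53.
Then μ = 4.4 − (-0.9945)·19.53 = 23.83.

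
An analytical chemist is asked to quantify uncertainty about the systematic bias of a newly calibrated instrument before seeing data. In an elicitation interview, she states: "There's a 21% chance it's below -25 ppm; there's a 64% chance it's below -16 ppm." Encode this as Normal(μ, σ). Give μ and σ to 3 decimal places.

μ = -18.769, σ = 7.726

The p-quantile of Normal(μ,σ) is μ + z_p·σ, with z_{0.21} = -0.8064 and z_{0.64} = 0.3585.
Eliminate σ: μ = (z₂·x₁ − z₁·x₂)/(z₂ − z₁) = (0.3585·-25 − (-0.8064)·-16)/1.165 = -18.769.
Then σ = (x₂ − x₁)/(z₂ − z₁) = (-16 − -25)/1.165 = 7.726.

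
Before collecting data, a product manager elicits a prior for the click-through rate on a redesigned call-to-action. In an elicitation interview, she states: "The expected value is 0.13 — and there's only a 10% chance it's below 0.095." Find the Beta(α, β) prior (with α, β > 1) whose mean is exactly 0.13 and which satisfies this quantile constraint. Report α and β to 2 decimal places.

With mean 0.13 fixed, write α = 0.13s, β = 0.87s where s = α+β.
Need P(θ < 0.095) = 0.1 under Beta(0.13s, 0.87s). Normal approximation: (q−m)/√(m(1−m)/s) ≈ z_{0.1} = -1.28, so s ≈ 0.13·0.87·(-1.28)²/(0.095−0.13)² = 151.6.
At s = 151.6: P(θ<0.095) ≈ 0.091. Adjusting to match 0.1 gives s ≈ 140.44.
So α = 0.13·140.44 ≈ 18.26, β = 0.87·140.44 ≈ 122.19.

α ≈ 18.26, β ≈ 122.19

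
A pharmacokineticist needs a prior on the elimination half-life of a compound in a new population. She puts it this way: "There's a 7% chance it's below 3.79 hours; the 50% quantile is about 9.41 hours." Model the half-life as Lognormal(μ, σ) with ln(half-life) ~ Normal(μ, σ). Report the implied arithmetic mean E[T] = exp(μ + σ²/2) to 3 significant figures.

E[T] ≈ 11.4 hours

If T ~ Lognormal(μ,σ) then ln T ~ Normal(μ,σ), so the p-quantile of ln T is μ + z_p·σ.
ln(3.79) = 1.332 and ln(9.41) = 2.242; z_{0.07} = -1.476, z_{0.5} = 0.
σ = (2.242 − 1.332)/(0 − (-1.476)) = 0.616.
μ = 1.332 − (-1.476)·0.616 = 2.242.
E[T] = exp(μ + σ²/2) = exp(2.242 + 0.1899) = 11.4 hours.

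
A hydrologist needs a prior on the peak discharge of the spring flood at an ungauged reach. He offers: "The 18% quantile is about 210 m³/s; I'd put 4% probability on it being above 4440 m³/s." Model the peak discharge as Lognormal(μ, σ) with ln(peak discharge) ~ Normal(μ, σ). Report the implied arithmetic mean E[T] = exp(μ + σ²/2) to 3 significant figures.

E[T] ≈ 1150 m³/s

If T ~ Lognormal(μ,σ) then ln T ~ Normal(μ,σ), so the p-quantile of ln T is μ + z_p·σ.
ln(210) = 5.347 and ln(4440) = 8.398; z_{0.18} = -0.9154, z_{0.96} = 1.751.
σ = (8.398 − 5.347)/(1.751 − (-0.9154)) = 1.145.
μ = 5.347 − (-0.9154)·1.145 = 6.395.
E[T] = exp(μ + σ²/2) = exp(6.395 + 0.6549) = 1150 m³/s.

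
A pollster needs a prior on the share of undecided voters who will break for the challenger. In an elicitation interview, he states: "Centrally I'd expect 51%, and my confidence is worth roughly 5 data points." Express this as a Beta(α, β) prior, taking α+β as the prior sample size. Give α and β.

α = 2.55, β = 2.45

Under the effective-sample-size interpretation, Beta(α, β) has prior mean α/(α+β) and prior sample size α+β.
So α+β = 5 and α/(α+β) = 0.51, giving α = 0.51·5 = 2.55 and β = 5 − 2.55 = 2.45.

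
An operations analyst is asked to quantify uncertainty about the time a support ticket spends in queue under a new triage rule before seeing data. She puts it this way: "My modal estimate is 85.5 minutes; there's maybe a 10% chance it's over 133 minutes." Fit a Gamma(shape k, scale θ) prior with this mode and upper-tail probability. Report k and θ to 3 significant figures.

Gamma(k,θ) with k>1 has mode (k−1)θ, so θ = 85.5/(k−1).
Need P(X < 133) = 0.9 with θ tied to k this way. Start at k = 2, θ = 85.5: P(X<133) ≈ 0.461.
Too low — raise k to concentrate. Iterating converges to k ≈ 10.6.
Then θ = 85.5/(10.6−1) ≈ 8.92.

k ≈ 10.6, θ ≈ 8.92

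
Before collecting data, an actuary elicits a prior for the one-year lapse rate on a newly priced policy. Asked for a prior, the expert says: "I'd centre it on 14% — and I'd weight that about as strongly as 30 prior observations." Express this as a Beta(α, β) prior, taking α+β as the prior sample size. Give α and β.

Under the effective-sample-size interpretation, Beta(α, β) has prior mean α/(α+β) and prior sample size α+β.
So α+β = 30 and α/(α+β) = 0.14, giving α = 0.14·30 = 4.2 and β = 30 − 4.2 = 25.8.

α = 4.2, β = 25.8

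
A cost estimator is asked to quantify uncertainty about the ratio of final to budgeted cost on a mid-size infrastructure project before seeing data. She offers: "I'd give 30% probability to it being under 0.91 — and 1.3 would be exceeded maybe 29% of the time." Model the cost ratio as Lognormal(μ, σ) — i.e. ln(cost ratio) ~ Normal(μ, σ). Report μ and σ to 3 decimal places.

If T ~ Lognormal(μ,σ) then ln T ~ Normal(μ,σ), so the p-quantile of ln T is μ + z_p·σ.
ln(0.91) = -0.09431 and ln(1.3) = 0.2624; z_{0.3} = -0.5244, z_{0.71} = 0.5534.
σ = (0.2624 − -0.09431)/(0.5534 − (-0.5244)) = 0.331.
μ = -0.09431 − (-0.5244)·0.331 = 0.079.

μ ≈ 0.079, σ ≈ 0.331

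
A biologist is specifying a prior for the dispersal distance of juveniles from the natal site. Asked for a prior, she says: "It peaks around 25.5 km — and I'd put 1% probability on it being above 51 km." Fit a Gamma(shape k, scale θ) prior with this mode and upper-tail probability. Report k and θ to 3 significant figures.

k ≈ 11.2, θ ≈ 2.49

Gamma(k,θ) with k>1 has mode (k−1)θ, so θ = 25.5/(k−1).
Need P(X < 51) = 0.99 with θ tied to k this way. Start at k = 2, θ = 25.5: P(X<51) ≈ 0.594.
Too low — raise k to concentrate. Iterating converges to k ≈ 11.2.
Then θ = 25.5/(11.2−1) ≈ 2.49.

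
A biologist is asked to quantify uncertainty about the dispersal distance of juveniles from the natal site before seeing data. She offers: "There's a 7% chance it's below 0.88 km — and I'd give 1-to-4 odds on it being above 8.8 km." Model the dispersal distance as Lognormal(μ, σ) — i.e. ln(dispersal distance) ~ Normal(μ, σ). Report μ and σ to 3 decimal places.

μ ≈ 1.339, σ ≈ 0.994

If T ~ Lognormal(μ,σ) then ln T ~ Normal(μ,σ), so the p-quantile of ln T is μ + z_p·σ.
ln(0.88) = -0.1278 and ln(8.8) = 2.175; z_{0.07} = -1.476, z_{0.8} = 0.8416.
σ = (2.175 − -0.1278)/(0.8416 − (-1.476)) = 0.994.
μ = -0.1278 − (-1.476)·0.994 = 1.339.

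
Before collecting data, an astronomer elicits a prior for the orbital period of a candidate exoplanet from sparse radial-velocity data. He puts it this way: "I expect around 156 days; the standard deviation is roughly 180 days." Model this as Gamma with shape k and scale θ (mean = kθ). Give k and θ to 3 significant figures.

k ≈ 0.751, θ ≈ 208

For Gamma(k, scale θ): mean = kθ, variance = kθ², so CV = 1/√k.
CV = SD/mean = 180/156 = 1.154, hence k = 1/CV² = 0.751.
Then θ = mean/k = 156/0.751 = 208.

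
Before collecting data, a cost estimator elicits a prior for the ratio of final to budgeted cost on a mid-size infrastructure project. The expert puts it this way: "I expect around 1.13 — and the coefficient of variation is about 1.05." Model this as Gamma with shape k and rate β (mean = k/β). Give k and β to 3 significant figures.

k ≈ 0.907, β ≈ 0.803

For Gamma(k, rate β): mean = k/β, variance = k/β², so CV = 1/√k.
CV = 1.05, hence k = 1/CV² = 0.907.
Then β = k/mean = 0.907/1.13 = 0.803.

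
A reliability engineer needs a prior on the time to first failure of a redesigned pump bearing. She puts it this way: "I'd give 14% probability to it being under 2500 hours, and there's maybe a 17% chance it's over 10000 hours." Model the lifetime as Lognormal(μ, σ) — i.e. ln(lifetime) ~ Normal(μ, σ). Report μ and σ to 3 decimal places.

μ ≈ 8.560, σ ≈ 0.681

If T ~ Lognormal(μ,σ) then ln T ~ Normal(μ,σ), so the p-quantile of ln T is μ + z_p·σ.
ln(2500) = 7.824 and ln(10000) = 9.21; z_{0.14} = -1.08, z_{0.83} = 0.9542.
σ = (9.21 − 7.824)/(0.9542 − (-1.08)) = 0.681.
μ = 7.824 − (-1.08)·0.681 = 8.560.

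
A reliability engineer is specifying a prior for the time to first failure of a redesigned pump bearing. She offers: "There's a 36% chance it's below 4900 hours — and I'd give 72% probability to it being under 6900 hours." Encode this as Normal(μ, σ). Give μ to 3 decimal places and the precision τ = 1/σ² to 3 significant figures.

μ = 5661.625, τ = 2.22e-07

The p-quantile of Normal(μ,σ) is μ + z_p·σ, with z_{0.36} = -0.3585 and z_{0.72} = 0.5828.
Eliminate σ: μ = (z₂·x₁ − z₁·x₂)/(z₂ − z₁) = (0.5828·4900 − (-0.3585)·6900)/0.9413 = 5661.625.
Then σ = (x₂ − x₁)/(z₂ − z₁) = (6900 − 4900)/0.9413 = 2124.720.
Precision τ = 1/σ² = 1/2125² = 2.22e-07.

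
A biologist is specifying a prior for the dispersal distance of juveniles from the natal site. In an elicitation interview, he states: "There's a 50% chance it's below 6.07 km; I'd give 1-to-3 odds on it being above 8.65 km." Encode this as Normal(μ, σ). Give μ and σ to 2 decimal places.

The p-quantile of Normal(μ,σ) is μ + z_p·σ, with z_{0.5} = 0 and z_{0.75} = 0.6745.
Eliminate σ: μ = (z₂·x₁ − z₁·x₂)/(z₂ − z₁) = (0.6745·6.07 − (0)·8.65)/0.6745 = 6.07.
Then σ = (x₂ − x₁)/(z₂ − z₁) = (8.65 − 6.07)/0.6745 = 3.83.

μ = 6.07, σ = 3.83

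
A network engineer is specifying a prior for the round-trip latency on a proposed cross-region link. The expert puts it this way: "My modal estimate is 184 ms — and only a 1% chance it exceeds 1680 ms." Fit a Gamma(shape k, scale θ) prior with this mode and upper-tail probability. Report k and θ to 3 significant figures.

k ≈ 1.65, θ ≈ 281

Gamma(k,θ) with k>1 has mode (k−1)θ, so θ = 184/(k−1).
Need P(X < 1680) = 0.99 with θ tied to k this way. Start at k = 2, θ = 184: P(X<1680) ≈ 0.999.
Too high — lower k to spread out. Iterating converges to k ≈ 1.65.
Then θ = 184/(1.65−1) ≈ 281.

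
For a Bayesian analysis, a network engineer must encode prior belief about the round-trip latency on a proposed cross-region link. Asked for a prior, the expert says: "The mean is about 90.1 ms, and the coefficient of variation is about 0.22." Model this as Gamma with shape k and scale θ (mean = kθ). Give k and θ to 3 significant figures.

For Gamma(k, scale θ): mean = kθ, variance = kθ², so CV = 1/√k.
CV = 0.22, hence k = 1/CV² = 20.7.
Then θ = mean/k = 90.1/20.7 = 4.36.

k ≈ 20.7, θ ≈ 4.36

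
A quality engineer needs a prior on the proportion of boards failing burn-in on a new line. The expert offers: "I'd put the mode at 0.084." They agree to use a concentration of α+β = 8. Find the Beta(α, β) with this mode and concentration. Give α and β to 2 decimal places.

α = 1.50, β = 6.50

For α,β > 1 the Beta mode is (α−1)/(α+β−2). With α+β = 8, the mode is (α−1)/6.
Set (α−1)/6 = 0.084 → α = 1 + 0.084·6 = 1.50.
β = 8 − α = 6.50.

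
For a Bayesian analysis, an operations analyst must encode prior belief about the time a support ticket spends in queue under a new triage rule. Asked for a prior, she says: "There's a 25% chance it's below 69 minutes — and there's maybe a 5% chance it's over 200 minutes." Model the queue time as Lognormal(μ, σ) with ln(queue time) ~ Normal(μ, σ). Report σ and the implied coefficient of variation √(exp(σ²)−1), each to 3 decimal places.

σ ≈ 0.459, CV ≈ 0.484

If T ~ Lognormal(μ,σ) then ln T ~ Normal(μ,σ), so the p-quantile of ln T is μ + z_p·σ.
ln(69) = 4.234 and ln(200) = 5.298; z_{0.25} = -0.6745, z_{0.95} = 1.645.
σ = (5.298 − 4.234)/(1.645 − (-0.6745)) = 0.459.
μ = 4.234 − (-0.6745)·0.459 = 4.544.
CV = √(exp(σ²)−1) = √(exp(0.2105)−1) = 0.484.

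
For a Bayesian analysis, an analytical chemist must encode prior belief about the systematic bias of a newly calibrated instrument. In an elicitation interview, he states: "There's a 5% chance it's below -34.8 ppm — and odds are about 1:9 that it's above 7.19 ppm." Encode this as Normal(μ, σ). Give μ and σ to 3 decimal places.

The p-quantile of Normal(μ,σ) is μ + z_p·σ, with z_{0.05} = -1.645 and z_{0.9} = 1.282.
Eliminate σ: μ = (z₂·x₁ − z₁·x₂)/(z₂ − z₁) = (1.282·-34.8 − (-1.645)·7.19)/2.926 = -11.199.
Then σ = (x₂ − x₁)/(z₂ − z₁) = (7.19 − -34.8)/2.926 = 14.349.

μ = -11.199, σ = 14.349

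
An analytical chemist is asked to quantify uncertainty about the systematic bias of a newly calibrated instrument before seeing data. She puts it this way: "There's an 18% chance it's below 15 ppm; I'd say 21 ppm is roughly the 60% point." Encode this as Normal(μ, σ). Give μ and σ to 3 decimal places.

μ = 19.699, σ = 5.134

For Normal(μ,σ), the p-quantile is μ + z_p·σ. Here z_{0.18} = -0.9154, z_{0.6} = 0.2533.
So 15 = μ − 0.9154σ and 21 = μ + 0.2533σ.
Subtracting: σ = (21 − 15)/(0.2533 − (-0.9154)) = 5.134.
Then μ = 15 − (-0.9154)·5.134 = 19.699.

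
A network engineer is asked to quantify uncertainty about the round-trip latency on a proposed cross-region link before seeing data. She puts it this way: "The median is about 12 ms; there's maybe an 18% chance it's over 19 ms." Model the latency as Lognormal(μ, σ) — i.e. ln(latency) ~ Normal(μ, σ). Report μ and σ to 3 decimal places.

μ ≈ 2.485, σ ≈ 0.502

If T ~ Lognormal(μ,σ) then ln T ~ Normal(μ,σ), so the p-quantile of ln T is μ + z_p·σ.
ln(12) = 2.485 and ln(19) = 2.944; z_{0.5} = 0, z_{0.82} = 0.9154.
σ = (2.944 − 2.485)/(0.9154 − (0)) = 0.502.
μ = 2.485 − (0)·0.502 = 2.485.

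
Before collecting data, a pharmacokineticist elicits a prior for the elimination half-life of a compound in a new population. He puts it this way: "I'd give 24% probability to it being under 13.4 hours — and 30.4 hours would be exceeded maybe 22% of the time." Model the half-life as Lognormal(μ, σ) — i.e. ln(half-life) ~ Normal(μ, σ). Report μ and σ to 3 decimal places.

μ ≈ 2.987, σ ≈ 0.554

If T ~ Lognormal(μ,σ) then ln T ~ Normal(μ,σ), so the p-quantile of ln T is μ + z_p·σ.
ln(13.4) = 2.595 and ln(30.4) = 3.414; z_{0.24} = -0.7063, z_{0.78} = 0.7722.
σ = (3.414 − 2.595)/(0.7722 − (-0.7063)) = 0.554.
μ = 2.595 − (-0.7063)·0.554 = 2.987.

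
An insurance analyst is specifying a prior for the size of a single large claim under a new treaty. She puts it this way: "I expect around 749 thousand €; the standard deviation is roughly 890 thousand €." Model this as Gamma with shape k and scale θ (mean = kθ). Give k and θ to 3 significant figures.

k ≈ 0.708, θ ≈ 1060

For Gamma(k, scale θ): mean = kθ, variance = kθ², so CV = 1/√k.
CV = SD/mean = 890/749 = 1.188, hence k = 1/CV² = 0.708.
Then θ = mean/k = 749/0.708 = 1060.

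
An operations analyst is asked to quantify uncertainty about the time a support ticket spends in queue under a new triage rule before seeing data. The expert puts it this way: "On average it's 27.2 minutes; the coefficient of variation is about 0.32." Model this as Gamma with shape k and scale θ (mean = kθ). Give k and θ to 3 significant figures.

k ≈ 9.77, θ ≈ 2.79

For Gamma(k, scale θ): mean = kθ, variance = kθ², so CV = 1/√k.
CV = 0.32, hence k = 1/CV² = 9.77.
Then θ = mean/k = 27.2/9.77 = 2.79.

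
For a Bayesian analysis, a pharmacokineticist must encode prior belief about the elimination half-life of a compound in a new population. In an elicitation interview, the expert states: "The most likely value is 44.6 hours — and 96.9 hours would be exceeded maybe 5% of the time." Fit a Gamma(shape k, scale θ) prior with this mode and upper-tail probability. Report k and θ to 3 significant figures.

Gamma(k,θ) with k>1 has mode (k−1)θ, so θ = 44.6/(k−1).
Need P(X < 96.9) = 0.95 with θ tied to k this way. Start at k = 2, θ = 44.6: P(X<96.9) ≈ 0.639.
Too low — raise k to concentrate. Iterating converges to k ≈ 5.57.
Then θ = 44.6/(5.57−1) ≈ 9.75.

k ≈ 5.57, θ ≈ 9.75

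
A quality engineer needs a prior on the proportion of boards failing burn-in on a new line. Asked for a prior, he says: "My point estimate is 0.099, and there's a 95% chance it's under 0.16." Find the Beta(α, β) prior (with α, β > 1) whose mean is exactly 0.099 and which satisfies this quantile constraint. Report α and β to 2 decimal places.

α ≈ 7.62, β ≈ 69.35

With mean 0.099 fixed, write α = 0.099s, β = 0.901s where s = α+β.
Need P(θ < 0.16) = 0.95 under Beta(0.099s, 0.901s). Normal approximation: (q−m)/√(m(1−m)/s) ≈ z_{0.95} = 1.64, so s ≈ 0.099·0.901·(1.64)²/(0.16−0.099)² = 64.9.
At s = 64.9: P(θ<0.16) ≈ 0.936. Adjusting to match 0.95 gives s ≈ 76.97.
So α = 0.099·76.97 ≈ 7.62, β = 0.901·76.97 ≈ 69.35.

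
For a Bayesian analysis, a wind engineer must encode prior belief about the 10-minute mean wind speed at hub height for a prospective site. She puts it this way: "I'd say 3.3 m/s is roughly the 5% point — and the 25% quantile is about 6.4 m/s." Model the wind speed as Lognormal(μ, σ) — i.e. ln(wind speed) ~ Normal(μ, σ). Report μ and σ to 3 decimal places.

If T ~ Lognormal(μ,σ) then ln T ~ Normal(μ,σ), so the p-quantile of ln T is μ + z_p·σ.
ln(3.3) = 1.194 and ln(6.4) = 1.856; z_{0.05} = -1.645, z_{0.25} = -0.6745.
σ = (1.856 − 1.194)/(-0.6745 − (-1.645)) = 0.683.
μ = 1.194 − (-1.645)·0.683 = 2.317.

μ ≈ 2.317, σ ≈ 0.683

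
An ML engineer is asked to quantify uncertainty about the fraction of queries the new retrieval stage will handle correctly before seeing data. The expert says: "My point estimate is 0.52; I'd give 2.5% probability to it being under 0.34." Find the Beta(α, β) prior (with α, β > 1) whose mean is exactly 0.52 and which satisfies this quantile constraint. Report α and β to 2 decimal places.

With mean 0.52 fixed, write α = 0.52s, β = 0.48s where s = α+β.
Need P(θ < 0.34) = 0.025 under Beta(0.52s, 0.48s). Normal approximation: (q−m)/√(m(1−m)/s) ≈ z_{0.025} = -1.96, so s ≈ 0.52·0.48·(-1.96)²/(0.34−0.52)² = 29.6.
At s = 29.6: P(θ<0.34) ≈ 0.023. Adjusting to match 0.025 gives s ≈ 28.56.
So α = 0.52·28.56 ≈ 14.85, β = 0.48·28.56 ≈ 13.71.

α ≈ 14.85, β ≈ 13.71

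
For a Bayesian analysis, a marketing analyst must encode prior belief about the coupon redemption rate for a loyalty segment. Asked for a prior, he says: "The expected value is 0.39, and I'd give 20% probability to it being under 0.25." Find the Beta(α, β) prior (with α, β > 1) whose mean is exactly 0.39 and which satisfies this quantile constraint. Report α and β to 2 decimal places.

α ≈ 3.47, β ≈ 5.43

With mean 0.39 fixed, write α = 0.39s, β = 0.61s where s = α+β.
Need P(θ < 0.25) = 0.2 under Beta(0.39s, 0.61s). Normal approximation: (q−m)/√(m(1−m)/s) ≈ z_{0.2} = -0.842, so s ≈ 0.39·0.61·(-0.842)²/(0.25−0.39)² = 8.6.
At s = 8.6: P(θ<0.25) ≈ 0.205. Adjusting to match 0.2 gives s ≈ 8.89.
So α = 0.39·8.89 ≈ 3.47, β = 0.61·8.89 ≈ 5.43.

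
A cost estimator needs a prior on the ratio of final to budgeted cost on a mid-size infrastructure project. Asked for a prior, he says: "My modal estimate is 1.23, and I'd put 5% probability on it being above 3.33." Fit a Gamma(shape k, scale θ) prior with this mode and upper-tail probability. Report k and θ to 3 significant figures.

k ≈ 3.71, θ ≈ 0.454

Gamma(k,θ) with k>1 has mode (k−1)θ, so θ = 1.23/(k−1).
Need P(X < 3.33) = 0.95 with θ tied to k this way. Start at k = 2, θ = 1.23: P(X<3.33) ≈ 0.753.
Too low — raise k to concentrate. Iterating converges to k ≈ 3.71.
Then θ = 1.23/(3.71−1) ≈ 0.454.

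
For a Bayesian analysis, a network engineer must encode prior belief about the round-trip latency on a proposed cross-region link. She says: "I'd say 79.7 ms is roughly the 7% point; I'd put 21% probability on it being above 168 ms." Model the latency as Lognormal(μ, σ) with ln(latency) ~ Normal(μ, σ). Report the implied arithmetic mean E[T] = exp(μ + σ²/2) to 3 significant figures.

If T ~ Lognormal(μ,σ) then ln T ~ Normal(μ,σ), so the p-quantile of ln T is μ + z_p·σ.
ln(79.7) = 4.378 and ln(168) = 5.124; z_{0.07} = -1.476, z_{0.79} = 0.8064.
σ = (5.124 − 4.378)/(0.8064 − (-1.476)) = 0.327.
μ = 4.378 − (-1.476)·0.327 = 4.860.
E[T] = exp(μ + σ²/2) = exp(4.860 + 0.0534) = 136 ms.

E[T] ≈ 136 ms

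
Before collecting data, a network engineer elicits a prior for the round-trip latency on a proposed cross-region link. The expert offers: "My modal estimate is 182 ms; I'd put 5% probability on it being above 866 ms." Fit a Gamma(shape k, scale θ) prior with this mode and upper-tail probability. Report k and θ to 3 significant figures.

k ≈ 2, θ ≈ 183

Gamma(k,θ) with k>1 has mode (k−1)θ, so θ = 182/(k−1).
Need P(X < 866) = 0.95 with θ tied to k this way. Start at k = 2, θ = 182: P(X<866) ≈ 0.951.
Too high — lower k to spread out. Iterating converges to k ≈ 2.
Then θ = 182/(2−1) ≈ 183.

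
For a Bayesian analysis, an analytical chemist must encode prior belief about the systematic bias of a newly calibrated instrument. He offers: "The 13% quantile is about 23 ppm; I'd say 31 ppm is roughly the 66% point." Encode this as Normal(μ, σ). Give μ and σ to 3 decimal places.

For Normal(μ,σ), the p-quantile is μ + z_p·σ. Here z_{0.13} = -1.126, z_{0.66} = 0.4125.
So 23 = μ − 1.126σ and 31 = μ + 0.4125σ.
Subtracting: σ = (31 − 23)/(0.4125 − (-1.126)) = 5.199.
Then μ = 23 − (-1.126)·5.199 = 28.856.

μ = 28.856, σ = 5.199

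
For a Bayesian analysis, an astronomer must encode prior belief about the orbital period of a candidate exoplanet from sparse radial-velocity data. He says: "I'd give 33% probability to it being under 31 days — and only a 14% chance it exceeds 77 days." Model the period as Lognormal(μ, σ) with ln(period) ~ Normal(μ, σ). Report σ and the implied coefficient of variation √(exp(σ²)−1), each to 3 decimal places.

σ ≈ 0.598, CV ≈ 0.656

If T ~ Lognormal(μ,σ) then ln T ~ Normal(μ,σ), so the p-quantile of ln T is μ + z_p·σ.
ln(31) = 3.434 and ln(77) = 4.344; z_{0.33} = -0.4399, z_{0.86} = 1.08.
σ = (4.344 − 3.434)/(1.08 − (-0.4399)) = 0.598.
μ = 3.434 − (-0.4399)·0.598 = 3.697.
CV = √(exp(σ²)−1) = √(exp(0.3582)−1) = 0.656.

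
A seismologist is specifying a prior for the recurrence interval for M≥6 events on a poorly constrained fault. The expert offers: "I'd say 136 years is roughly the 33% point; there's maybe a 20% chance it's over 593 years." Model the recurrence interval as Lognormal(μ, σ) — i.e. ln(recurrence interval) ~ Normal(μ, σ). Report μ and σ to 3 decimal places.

If T ~ Lognormal(μ,σ) then ln T ~ Normal(μ,σ), so the p-quantile of ln T is μ + z_p·σ.
ln(136) = 4.913 and ln(593) = 6.385; z_{0.33} = -0.4399, z_{0.8} = 0.8416.
σ = (6.385 − 4.913)/(0.8416 − (-0.4399)) = 1.149.
μ = 4.913 − (-0.4399)·1.149 = 5.418.

μ ≈ 5.418, σ ≈ 1.149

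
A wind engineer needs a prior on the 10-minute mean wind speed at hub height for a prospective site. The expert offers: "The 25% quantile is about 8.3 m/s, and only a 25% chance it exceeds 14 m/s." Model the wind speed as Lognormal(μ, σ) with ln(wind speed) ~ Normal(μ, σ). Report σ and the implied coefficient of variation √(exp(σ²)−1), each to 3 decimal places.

If T ~ Lognormal(μ,σ) then ln T ~ Normal(μ,σ), so the p-quantile of ln T is μ + z_p·σ.
ln(8.3) = 2.116 and ln(14) = 2.639; z_{0.25} = -0.6745, z_{0.75} = 0.6745.
σ = (2.639 − 2.116)/(0.6745 − (-0.6745)) = 0.388.
μ = 2.116 − (-0.6745)·0.388 = 2.378.
CV = √(exp(σ²)−1) = √(exp(0.1502)−1) = 0.403.

σ ≈ 0.388, CV ≈ 0.403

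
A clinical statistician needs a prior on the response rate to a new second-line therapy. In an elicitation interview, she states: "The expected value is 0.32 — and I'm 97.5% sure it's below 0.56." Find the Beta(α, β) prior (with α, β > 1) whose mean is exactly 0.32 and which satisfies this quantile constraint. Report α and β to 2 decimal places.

α ≈ 5.08, β ≈ 10.80

With mean 0.32 fixed, write α = 0.32s, β = 0.68s where s = α+β.
Need P(θ < 0.56) = 0.975 under Beta(0.32s, 0.68s). Normal approximation: (q−m)/√(m(1−m)/s) ≈ z_{0.975} = 1.96, so s ≈ 0.32·0.68·(1.96)²/(0.56−0.32)² = 14.5.
At s = 14.5: P(θ<0.56) ≈ 0.970. Adjusting to match 0.975 gives s ≈ 15.88.
So α = 0.32·15.88 ≈ 5.08, β = 0.68·15.88 ≈ 10.80.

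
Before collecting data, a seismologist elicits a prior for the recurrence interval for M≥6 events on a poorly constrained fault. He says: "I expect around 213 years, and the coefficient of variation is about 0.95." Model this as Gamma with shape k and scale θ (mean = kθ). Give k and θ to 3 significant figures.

k ≈ 1.11, θ ≈ 192

For Gamma(k, scale θ): mean = kθ, variance = kθ², so CV = 1/√k.
CV = 0.95, hence k = 1/CV² = 1.11.
Then θ = mean/k = 213/1.11 = 192.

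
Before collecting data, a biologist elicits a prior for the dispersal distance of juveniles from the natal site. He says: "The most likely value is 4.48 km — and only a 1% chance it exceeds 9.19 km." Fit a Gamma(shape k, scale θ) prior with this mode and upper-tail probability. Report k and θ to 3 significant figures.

Gamma(k,θ) with k>1 has mode (k−1)θ, so θ = 4.48/(k−1).
Need P(X < 9.19) = 0.99 with θ tied to k this way. Start at k = 2, θ = 4.48: P(X<9.19) ≈ 0.608.
Too low — raise k to concentrate. Iterating converges to k ≈ 10.5.
Then θ = 4.48/(10.5−1) ≈ 0.473.

k ≈ 10.5, θ ≈ 0.473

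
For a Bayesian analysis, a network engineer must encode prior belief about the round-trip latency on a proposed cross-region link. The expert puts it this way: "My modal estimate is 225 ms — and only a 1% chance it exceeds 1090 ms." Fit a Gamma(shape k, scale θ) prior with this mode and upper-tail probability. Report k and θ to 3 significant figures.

k ≈ 2.59, θ ≈ 142

Gamma(k,θ) with k>1 has mode (k−1)θ, so θ = 225/(k−1).
Need P(X < 1090) = 0.99 with θ tied to k this way. Start at k = 2, θ = 225: P(X<1090) ≈ 0.954.
Too low — raise k to concentrate. Iterating converges to k ≈ 2.59.
Then θ = 225/(2.59−1) ≈ 142.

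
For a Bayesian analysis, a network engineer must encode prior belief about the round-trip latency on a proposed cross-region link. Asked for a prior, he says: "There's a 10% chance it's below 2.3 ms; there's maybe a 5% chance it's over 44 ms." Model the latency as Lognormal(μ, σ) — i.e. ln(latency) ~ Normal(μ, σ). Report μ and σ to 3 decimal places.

μ ≈ 2.125, σ ≈ 1.009

If T ~ Lognormal(μ,σ) then ln T ~ Normal(μ,σ), so the p-quantile of ln T is μ + z_p·σ.
ln(2.3) = 0.8329 and ln(44) = 3.784; z_{0.1} = -1.282, z_{0.95} = 1.645.
σ = (3.784 − 0.8329)/(1.645 − (-1.282)) = 1.009.
μ = 0.8329 − (-1.282)·1.009 = 2.125.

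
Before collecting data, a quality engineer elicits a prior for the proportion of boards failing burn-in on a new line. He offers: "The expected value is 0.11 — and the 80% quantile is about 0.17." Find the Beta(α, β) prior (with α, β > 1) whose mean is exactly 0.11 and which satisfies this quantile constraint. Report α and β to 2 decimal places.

With mean 0.11 fixed, write α = 0.11s, β = 0.89s where s = α+β.
Need P(θ < 0.17) = 0.8 under Beta(0.11s, 0.89s). Normal approximation: (q−m)/√(m(1−m)/s) ≈ z_{0.8} = 0.842, so s ≈ 0.11·0.89·(0.842)²/(0.17−0.11)² = 19.3.
At s = 19.3: P(θ<0.17) ≈ 0.820. Adjusting to match 0.8 gives s ≈ 14.22.
So α = 0.11·14.22 ≈ 1.56, β = 0.89·14.22 ≈ 12.65.

α ≈ 1.56, β ≈ 12.65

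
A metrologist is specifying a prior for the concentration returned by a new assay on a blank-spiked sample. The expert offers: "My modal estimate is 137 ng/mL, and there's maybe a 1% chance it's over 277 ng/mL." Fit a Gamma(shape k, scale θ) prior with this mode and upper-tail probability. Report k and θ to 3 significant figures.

k ≈ 10.9, θ ≈ 13.9

Gamma(k,θ) with k>1 has mode (k−1)θ, so θ = 137/(k−1).
Need P(X < 277) = 0.99 with θ tied to k this way. Start at k = 2, θ = 137: P(X<277) ≈ 0.600.
Too low — raise k to concentrate. Iterating converges to k ≈ 10.9.
Then θ = 137/(10.9−1) ≈ 13.9.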